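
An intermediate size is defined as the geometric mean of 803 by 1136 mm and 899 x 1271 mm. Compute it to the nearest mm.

850 × 1202 mm

Short side: √(803 · 899) = √721897 ≈ 849.6 → 850 mm
Long side: √(1136 · 1271) = √1443856 ≈ 1201.6 → 1202 mm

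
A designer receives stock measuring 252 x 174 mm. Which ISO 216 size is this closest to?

Aspect ratio 252/174 ≈ 1.448 (ISO target is √2 ≈ 1.414).
In the B-series (B0 = 1000 × 1414 mm): B5 = 176 × 250 mm.
Off by 4 mm total — nearest standard size.

B5 (176 × 250 mm)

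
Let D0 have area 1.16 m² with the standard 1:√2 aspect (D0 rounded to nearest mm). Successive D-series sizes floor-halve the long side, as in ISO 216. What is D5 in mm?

160 × 226 mm

Let D0's short side be w mm. w · w√2 = 1.16 m² = 1,160,000 mm², so w ≈ 905.7 mm and w√2 ≈ 1280.8 mm → D0 = 906 × 1281 mm.
D1: ⌊1281/2⌋ × 906 = 640 × 906 mm
D2: ⌊906/2⌋ × 640 = 453 × 640 mm
D3: ⌊640/2⌋ × 453 = 320 × 453 mm
D4: ⌊453/2⌋ × 320 = 226 × 320 mm
D5: ⌊320/2⌋ × 226 = 160 × 226 mm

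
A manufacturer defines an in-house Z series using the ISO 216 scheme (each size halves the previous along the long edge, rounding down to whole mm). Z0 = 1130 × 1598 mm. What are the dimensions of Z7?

Z1 = 799 × 1130 mm (from Z0 by 1 halving).
Z2: ⌊1130/2⌋ × 799 = 565 × 799 mm
Z3: ⌊799/2⌋ × 565 = 399 × 565 mm
Z4: ⌊565/2⌋ × 399 = 282 × 399 mm
Z5: ⌊399/2⌋ × 282 = 199 × 282 mm
Z6: ⌊282/2⌋ × 199 = 141 × 199 mm
Z7: ⌊199/2⌋ × 141 = 99 × 141 mm

99 × 141 mm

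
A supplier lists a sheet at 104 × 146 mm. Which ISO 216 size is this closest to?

A6 (105 × 148 mm)

Aspect ratio 146/104 ≈ 1.404 — close to the ISO √2 ≈ 1.414.
In the A-series (A0 area = 1 m²): A6 = 105 × 148 mm.
Off by 3 mm total — nearest standard size.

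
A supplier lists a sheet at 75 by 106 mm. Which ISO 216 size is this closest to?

Aspect ratio 106/75 ≈ 1.413 — close to the ISO √2 ≈ 1.414.
In the A-series (A0 area = 1 m²): A7 = 74 × 105 mm.
Off by 2 mm total — nearest standard size.

A7 (74 × 105 mm)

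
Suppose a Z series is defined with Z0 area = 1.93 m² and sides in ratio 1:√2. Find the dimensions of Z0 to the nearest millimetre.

1168 × 1652 mm

Let the short side be w mm. Then w · w√2 = 1.93 m² = 1,930,000 mm².
w² = 1,930,000/√2, so w ≈ 1168.2 mm; long side = w√2 ≈ 1652.1 mm.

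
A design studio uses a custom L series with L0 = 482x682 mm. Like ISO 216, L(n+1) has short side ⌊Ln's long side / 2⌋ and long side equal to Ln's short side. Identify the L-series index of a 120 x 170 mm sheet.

L4

L0: 482 × 682 mm
L1: 341 × 482 mm
L2: 241 × 341 mm
L3: 170 × 241 mm
L4: 120 × 170 mm
L5: 85 × 120 mm
→ matches L4.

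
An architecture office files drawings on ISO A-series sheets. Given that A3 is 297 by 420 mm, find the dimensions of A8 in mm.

A4: ⌊420/2⌋ × 297 = 210 × 297 mm
A5: ⌊297/2⌋ × 210 = 148 × 210 mm
A6: ⌊210/2⌋ × 148 = 105 × 148 mm
A7: ⌊148/2⌋ × 105 = 74 × 105 mm
A8: ⌊105/2⌋ × 74 = 52 × 74 mm

52 × 74 mm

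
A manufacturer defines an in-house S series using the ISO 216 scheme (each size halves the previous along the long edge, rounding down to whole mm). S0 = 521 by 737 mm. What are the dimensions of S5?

S1: ⌊737/2⌋ × 521 = 368 × 521 mm
S2: ⌊521/2⌋ × 368 = 260 × 368 mm
S3: ⌊368/2⌋ × 260 = 184 × 260 mm
S4: ⌊260/2⌋ × 184 = 130 × 184 mm
S5: ⌊184/2⌋ × 130 = 92 × 130 mm

92 × 130 mm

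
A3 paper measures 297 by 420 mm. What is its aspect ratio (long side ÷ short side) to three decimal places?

1.414

420 / 297 = 1.414
Matches √2 ≈ 1.414 — the ISO 216 defining ratio.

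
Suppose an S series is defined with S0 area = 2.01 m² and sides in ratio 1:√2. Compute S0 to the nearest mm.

Let the short side be w mm. Then w · w√2 = 2.01 m² = 2,010,000 mm².
w² = 2,010,000/√2, so w ≈ 1192.2 mm; long side = w√2 ≈ 1686.0 mm.

1192 × 1686 mm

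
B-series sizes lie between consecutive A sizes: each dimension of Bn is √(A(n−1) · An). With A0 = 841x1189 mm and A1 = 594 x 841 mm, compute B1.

Short side: √(841 · 594) = √499554 ≈ 706.8 → 707 mm
Long side: √(1189 · 841) = √999949 ≈ 1000.0 → 1000 mm

707 × 1000 mm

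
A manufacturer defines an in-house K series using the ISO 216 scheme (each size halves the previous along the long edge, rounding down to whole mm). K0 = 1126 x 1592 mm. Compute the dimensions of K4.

281 × 398 mm

K1: ⌊1592/2⌋ × 1126 = 796 × 1126 mm
K2: ⌊1126/2⌋ × 796 = 563 × 796 mm
K3: ⌊796/2⌋ × 563 = 398 × 563 mm
K4: ⌊563/2⌋ × 398 = 281 × 398 mm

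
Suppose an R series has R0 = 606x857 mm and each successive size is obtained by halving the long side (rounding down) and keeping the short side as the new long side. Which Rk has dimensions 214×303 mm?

R0: 606 × 857 mm
R1: 428 × 606 mm
R2: 303 × 428 mm
R3: 214 × 303 mm
R4: 151 × 214 mm
→ matches R3.

R3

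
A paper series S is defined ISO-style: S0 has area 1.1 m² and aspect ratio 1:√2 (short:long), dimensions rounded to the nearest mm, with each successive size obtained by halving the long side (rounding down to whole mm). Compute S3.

311 × 441 mm

Let S0's short side be w mm. w · w√2 = 1.1 m² = 1,100,000 mm², so w ≈ 881.9 mm and w√2 ≈ 1247.3 mm → S0 = 882 × 1247 mm.
S1: ⌊1247/2⌋ × 882 = 623 × 882 mm
S2: ⌊882/2⌋ × 623 = 441 × 623 mm
S3: ⌊623/2⌋ × 441 = 311 × 441 mm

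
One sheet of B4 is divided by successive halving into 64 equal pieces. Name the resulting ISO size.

64 = 2^6, so 6 halving steps.
B4 → B5 → … → B10 after 6 steps.

B10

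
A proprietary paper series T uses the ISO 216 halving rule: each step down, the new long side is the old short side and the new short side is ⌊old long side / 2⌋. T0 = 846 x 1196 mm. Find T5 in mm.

T1: ⌊1196/2⌋ × 846 = 598 × 846 mm
T2: ⌊846/2⌋ × 598 = 423 × 598 mm
T3: ⌊598/2⌋ × 423 = 299 × 423 mm
T4: ⌊423/2⌋ × 299 = 211 × 299 mm
T5: ⌊299/2⌋ × 211 = 149 × 211 mm

149 × 211 mm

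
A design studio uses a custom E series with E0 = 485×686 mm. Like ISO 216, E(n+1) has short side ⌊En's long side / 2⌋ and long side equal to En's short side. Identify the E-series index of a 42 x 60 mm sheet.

E7

E0: 485 × 686 mm
E1: 343 × 485 mm
E2: 242 × 343 mm
E3: 171 × 242 mm
E4: 121 × 171 mm
E5: 85 × 121 mm
E6: 60 × 85 mm
E7: 42 × 60 mm
E8: 30 × 42 mm
→ matches E7.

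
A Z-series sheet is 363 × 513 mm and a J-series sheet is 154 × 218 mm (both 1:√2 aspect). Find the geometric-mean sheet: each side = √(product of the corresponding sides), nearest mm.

236 × 334 mm

Short side: √(363 · 154) = √55902 ≈ 236.4 → 236 mm
Long side: √(513 · 218) = √111834 ≈ 334.4 → 334 mm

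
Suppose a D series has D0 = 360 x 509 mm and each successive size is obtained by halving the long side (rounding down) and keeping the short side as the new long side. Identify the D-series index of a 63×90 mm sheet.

D0: 360 × 509 mm
D1: 254 × 360 mm
D2: 180 × 254 mm
D3: 127 × 180 mm
D4: 90 × 127 mm
D5: 63 × 90 mm
D6: 45 × 63 mm
→ matches D5.

D5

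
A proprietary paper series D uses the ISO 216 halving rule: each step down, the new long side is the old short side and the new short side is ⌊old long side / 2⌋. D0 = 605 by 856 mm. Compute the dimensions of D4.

151 × 214 mm

D1: ⌊856/2⌋ × 605 = 428 × 605 mm
D2: ⌊605/2⌋ × 428 = 302 × 428 mm
D3: ⌊428/2⌋ × 302 = 214 × 302 mm
D4: ⌊302/2⌋ × 214 = 151 × 214 mm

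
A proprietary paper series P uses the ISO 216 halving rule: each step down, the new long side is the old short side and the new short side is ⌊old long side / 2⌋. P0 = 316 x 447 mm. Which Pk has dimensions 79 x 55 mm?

P5

P0: 316 × 447 mm
P1: 223 × 316 mm
P2: 158 × 223 mm
P3: 111 × 158 mm
P4: 79 × 111 mm
P5: 55 × 79 mm
P6: 39 × 55 mm
→ matches P5.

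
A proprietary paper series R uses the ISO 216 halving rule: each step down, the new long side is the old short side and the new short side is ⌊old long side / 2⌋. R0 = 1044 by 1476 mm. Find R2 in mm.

R1: ⌊1476/2⌋ × 1044 = 738 × 1044 mm
R2: ⌊1044/2⌋ × 738 = 522 × 738 mm

522 × 738 mm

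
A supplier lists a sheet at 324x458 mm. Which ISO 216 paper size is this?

C3 (324 × 458 mm)

Aspect ratio 458/324 ≈ 1.414 — close to the ISO √2 ≈ 1.414.
In the C-series (envelope sizes, between A and B): C3 = 324 × 458 mm.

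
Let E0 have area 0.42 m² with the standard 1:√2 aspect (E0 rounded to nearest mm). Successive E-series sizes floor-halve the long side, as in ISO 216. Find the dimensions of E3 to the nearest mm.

Let E0's short side be w mm. w · w√2 = 0.42 m² = 420,000 mm², so w ≈ 545.0 mm and w√2 ≈ 770.7 mm → E0 = 545 × 771 mm.
E1: ⌊771/2⌋ × 545 = 385 × 545 mm
E2: ⌊545/2⌋ × 385 = 272 × 385 mm
E3: ⌊385/2⌋ × 272 = 192 × 272 mm

192 × 272 mm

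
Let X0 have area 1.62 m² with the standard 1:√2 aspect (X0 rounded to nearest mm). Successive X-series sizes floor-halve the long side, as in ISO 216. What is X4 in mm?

267 × 378 mm

Let X0's short side be w mm. w · w√2 = 1.62 m² = 1,620,000 mm², so w ≈ 1070.3 mm and w√2 ≈ 1513.6 mm → X0 = 1070 × 1514 mm.
X1: ⌊1514/2⌋ × 1070 = 757 × 1070 mm
X2: ⌊1070/2⌋ × 757 = 535 × 757 mm
X3: ⌊757/2⌋ × 535 = 378 × 535 mm
X4: ⌊535/2⌋ × 378 = 267 × 378 mm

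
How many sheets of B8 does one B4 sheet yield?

Each ISO step halves the sheet: 1 × B4 → 2 × B5 → 4 × B6 → 8 × B7 → …
From B4 to B8 is 4 halving steps: 2^4 = 16.

16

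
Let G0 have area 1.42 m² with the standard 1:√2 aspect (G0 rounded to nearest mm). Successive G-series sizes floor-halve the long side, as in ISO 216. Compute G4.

Let G0's short side be w mm. w · w√2 = 1.42 m² = 1,420,000 mm², so w ≈ 1002.0 mm and w√2 ≈ 1417.1 mm → G0 = 1002 × 1417 mm.
G1: ⌊1417/2⌋ × 1002 = 708 × 1002 mm
G2: ⌊1002/2⌋ × 708 = 501 × 708 mm
G3: ⌊708/2⌋ × 501 = 354 × 501 mm
G4: ⌊501/2⌋ × 354 = 250 × 354 mm

250 × 354 mm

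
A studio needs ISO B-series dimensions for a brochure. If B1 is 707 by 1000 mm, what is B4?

B2: ⌊1000/2⌋ × 707 = 500 × 707 mm
B3: ⌊707/2⌋ × 500 = 353 × 500 mm
B4: ⌊500/2⌋ × 353 = 250 × 353 mm

250 × 353 mm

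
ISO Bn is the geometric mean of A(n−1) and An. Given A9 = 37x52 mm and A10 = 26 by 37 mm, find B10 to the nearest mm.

Short side: √(37 · 26) = √962 ≈ 31.0 → 31 mm
Long side: √(52 · 37) = √1924 ≈ 43.9 → 44 mm

31 × 44 mm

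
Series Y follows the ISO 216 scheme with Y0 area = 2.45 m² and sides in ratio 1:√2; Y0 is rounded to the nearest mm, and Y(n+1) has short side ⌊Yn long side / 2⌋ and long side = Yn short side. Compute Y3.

Let Y0's short side be w mm. w · w√2 = 2.45 m² = 2,450,000 mm², so w ≈ 1316.2 mm and w√2 ≈ 1861.4 mm → Y0 = 1316 × 1861 mm.
Y1: ⌊1861/2⌋ × 1316 = 930 × 1316 mm
Y2: ⌊1316/2⌋ × 930 = 658 × 930 mm
Y3: ⌊930/2⌋ × 658 = 465 × 658 mm

465 × 658 mm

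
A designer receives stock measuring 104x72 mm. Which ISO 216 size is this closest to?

A7 (74 × 105 mm)

Aspect ratio 104/72 ≈ 1.444 (ISO target is √2 ≈ 1.414).
In the A-series (A0 area = 1 m²): A7 = 74 × 105 mm.
Off by 3 mm total — nearest standard size.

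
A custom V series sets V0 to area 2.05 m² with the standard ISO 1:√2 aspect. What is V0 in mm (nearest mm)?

1204 × 1703 mm

Let the short side be w mm. Then w · w√2 = 2.05 m² = 2,050,000 mm².
w² = 2,050,000/√2, so w ≈ 1204.0 mm; long side = w√2 ≈ 1702.7 mm.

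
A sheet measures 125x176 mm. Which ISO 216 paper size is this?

Aspect ratio 176/125 ≈ 1.408 — close to the ISO √2 ≈ 1.414.
In the B-series (B0 = 1000 × 1414 mm): B6 = 125 × 176 mm.

B6 (125 × 176 mm)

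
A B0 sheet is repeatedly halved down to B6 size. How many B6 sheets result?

64

Each ISO step halves the sheet: 1 × B0 → 2 × B1 → 4 × B2 → 8 × B3 → …
From B0 to B6 is 6 halving steps: 2^6 = 64.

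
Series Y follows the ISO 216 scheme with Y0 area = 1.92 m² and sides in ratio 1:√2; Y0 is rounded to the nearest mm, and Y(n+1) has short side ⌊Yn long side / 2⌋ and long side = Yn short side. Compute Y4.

291 × 412 mm

Let Y0's short side be w mm. w · w√2 = 1.92 m² = 1,920,000 mm², so w ≈ 1165.2 mm and w√2 ≈ 1647.8 mm → Y0 = 1165 × 1648 mm.
Y1: ⌊1648/2⌋ × 1165 = 824 × 1165 mm
Y2: ⌊1165/2⌋ × 824 = 582 × 824 mm
Y3: ⌊824/2⌋ × 582 = 412 × 582 mm
Y4: ⌊582/2⌋ × 412 = 291 × 412 mm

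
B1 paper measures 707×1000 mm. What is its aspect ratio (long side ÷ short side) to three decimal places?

1.414

1000 / 707 = 1.414
Matches √2 ≈ 1.414 — the ISO 216 defining ratio.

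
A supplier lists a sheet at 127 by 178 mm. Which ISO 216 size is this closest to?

Aspect ratio 178/127 ≈ 1.402 — close to the ISO √2 ≈ 1.414.
In the B-series (B0 = 1000 × 1414 mm): B6 = 125 × 176 mm.
Off by 4 mm total — nearest standard size.

B6 (125 × 176 mm)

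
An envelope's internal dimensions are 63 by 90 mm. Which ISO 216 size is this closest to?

Aspect ratio 90/63 ≈ 1.429 — close to the ISO √2 ≈ 1.414.
In the B-series (B0 = 1000 × 1414 mm): B8 = 62 × 88 mm.
Off by 3 mm total — nearest standard size.

B8 (62 × 88 mm)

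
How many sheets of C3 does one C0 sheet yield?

8

C0 = 917 × 1297 mm; C3 = 324 × 458 mm.
Each halving step doubles the count; 3 steps from C0 to C3.
2^3 = 8.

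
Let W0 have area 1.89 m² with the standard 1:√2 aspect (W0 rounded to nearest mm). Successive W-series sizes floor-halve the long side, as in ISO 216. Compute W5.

Let W0's short side be w mm. w · w√2 = 1.89 m² = 1,890,000 mm², so w ≈ 1156.0 mm and w√2 ≈ 1634.9 mm → W0 = 1156 × 1635 mm.
W1: ⌊1635/2⌋ × 1156 = 817 × 1156 mm
W2: ⌊1156/2⌋ × 817 = 578 × 817 mm
W3: ⌊817/2⌋ × 578 = 408 × 578 mm
W4: ⌊578/2⌋ × 408 = 289 × 408 mm
W5: ⌊408/2⌋ × 289 = 204 × 289 mm

204 × 289 mm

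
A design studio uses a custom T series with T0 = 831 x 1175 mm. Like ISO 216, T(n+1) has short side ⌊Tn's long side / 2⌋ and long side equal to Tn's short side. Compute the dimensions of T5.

T1 = 587 × 831 mm (from T0 by 1 halving).
T2: ⌊831/2⌋ × 587 = 415 × 587 mm
T3: ⌊587/2⌋ × 415 = 293 × 415 mm
T4: ⌊415/2⌋ × 293 = 207 × 293 mm
T5: ⌊293/2⌋ × 207 = 146 × 207 mm

146 × 207 mm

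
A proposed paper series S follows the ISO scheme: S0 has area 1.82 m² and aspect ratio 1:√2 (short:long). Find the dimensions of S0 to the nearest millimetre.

1134 × 1604 mm

Let the short side be w mm. Then w · w√2 = 1.82 m² = 1,820,000 mm².
w² = 1,820,000/√2, so w ≈ 1134.4 mm; long side = w√2 ≈ 1604.3 mm.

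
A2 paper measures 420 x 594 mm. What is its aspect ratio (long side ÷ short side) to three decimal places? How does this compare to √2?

594 / 420 = 1.414
Matches √2 ≈ 1.414 — the ISO 216 defining ratio.

1.414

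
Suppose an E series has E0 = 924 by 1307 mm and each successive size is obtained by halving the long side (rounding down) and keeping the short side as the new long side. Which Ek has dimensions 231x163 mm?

E0: 924 × 1307 mm
E1: 653 × 924 mm
E2: 462 × 653 mm
E3: 326 × 462 mm
E4: 231 × 326 mm
E5: 163 × 231 mm
E6: 115 × 163 mm
→ matches E5.

E5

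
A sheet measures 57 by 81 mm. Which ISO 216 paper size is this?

C8 (57 × 81 mm)

Aspect ratio 81/57 ≈ 1.421 — close to the ISO √2 ≈ 1.414.
In the C-series (envelope sizes, between A and B): C8 = 57 × 81 mm.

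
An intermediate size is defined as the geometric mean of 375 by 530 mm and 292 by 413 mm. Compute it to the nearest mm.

Short side: √(375 · 292) = √109500 ≈ 330.9 → 331 mm
Long side: √(530 · 413) = √218890 ≈ 467.9 → 468 mm

331 × 468 mm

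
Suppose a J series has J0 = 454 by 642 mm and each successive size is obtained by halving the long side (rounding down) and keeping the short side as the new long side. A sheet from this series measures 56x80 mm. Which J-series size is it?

J0: 454 × 642 mm
J1: 321 × 454 mm
J2: 227 × 321 mm
J3: 160 × 227 mm
J4: 113 × 160 mm
J5: 80 × 113 mm
J6: 56 × 80 mm
J7: 40 × 56 mm
→ matches J6.

J6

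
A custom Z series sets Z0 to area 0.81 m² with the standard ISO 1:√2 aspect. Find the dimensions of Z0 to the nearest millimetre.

Let the short side be w mm. Then w · w√2 = 0.81 m² = 810,000 mm².
w² = 810,000/√2, so w ≈ 756.8 mm; long side = w√2 ≈ 1070.3 mm.

757 × 1070 mm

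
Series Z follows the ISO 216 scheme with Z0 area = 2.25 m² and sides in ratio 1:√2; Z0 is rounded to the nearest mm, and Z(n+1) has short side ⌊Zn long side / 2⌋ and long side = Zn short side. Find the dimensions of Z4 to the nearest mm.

315 × 446 mm

Let Z0's short side be w mm. w · w√2 = 2.25 m² = 2,250,000 mm², so w ≈ 1261.3 mm and w√2 ≈ 1783.8 mm → Z0 = 1261 × 1784 mm.
Z1: ⌊1784/2⌋ × 1261 = 892 × 1261 mm
Z2: ⌊1261/2⌋ × 892 = 630 × 892 mm
Z3: ⌊892/2⌋ × 630 = 446 × 630 mm
Z4: ⌊630/2⌋ × 446 = 315 × 446 mm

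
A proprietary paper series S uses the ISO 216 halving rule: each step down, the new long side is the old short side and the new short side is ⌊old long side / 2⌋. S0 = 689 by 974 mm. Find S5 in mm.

S1: ⌊974/2⌋ × 689 = 487 × 689 mm
S2: ⌊689/2⌋ × 487 = 344 × 487 mm
S3: ⌊487/2⌋ × 344 = 243 × 344 mm
S4: ⌊344/2⌋ × 243 = 172 × 243 mm
S5: ⌊243/2⌋ × 172 = 121 × 172 mm

121 × 172 mm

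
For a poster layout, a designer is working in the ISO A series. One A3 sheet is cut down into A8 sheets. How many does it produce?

32

A3 = 297 × 420 mm; A8 = 52 × 74 mm.
Each halving step doubles the count; 5 steps from A3 to A8.
2^5 = 32.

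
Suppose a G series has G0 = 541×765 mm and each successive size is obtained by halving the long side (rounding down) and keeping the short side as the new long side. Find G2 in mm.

G1: ⌊765/2⌋ × 541 = 382 × 541 mm
G2: ⌊541/2⌋ × 382 = 270 × 382 mm

270 × 382 mm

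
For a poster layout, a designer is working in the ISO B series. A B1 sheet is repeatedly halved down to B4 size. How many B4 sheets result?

Each ISO step halves the sheet: 1 × B1 → 2 × B2 → 4 × B3 → 8 × B4
From B1 to B4 is 3 halving steps: 2^3 = 8.

8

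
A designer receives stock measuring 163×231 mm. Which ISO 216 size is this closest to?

C5 (162 × 229 mm)

Aspect ratio 231/163 ≈ 1.417 — close to the ISO √2 ≈ 1.414.
In the C-series (envelope sizes, between A and B): C5 = 162 × 229 mm.
Off by 3 mm total — nearest standard size.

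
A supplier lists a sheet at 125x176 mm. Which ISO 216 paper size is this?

B6 (125 × 176 mm)

Aspect ratio 176/125 ≈ 1.408 — close to the ISO √2 ≈ 1.414.
In the B-series (B0 = 1000 × 1414 mm): B6 = 125 × 176 mm.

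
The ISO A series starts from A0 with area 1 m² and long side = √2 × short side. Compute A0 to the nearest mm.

841 × 1189 mm

Let the short side be w mm. Then the long side is w√2 and w · w√2 = 10⁶ mm².
w² = 10⁶/√2, so w = 1000 / 2^(1/4) ≈ 840.9 mm; long side = 1000 · 2^(1/4) ≈ 1189.2 mm.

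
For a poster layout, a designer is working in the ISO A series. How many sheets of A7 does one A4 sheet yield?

8

Each ISO step halves the sheet: 1 × A4 → 2 × A5 → 4 × A6 → 8 × A7
From A4 to A7 is 3 halving steps: 2^3 = 8.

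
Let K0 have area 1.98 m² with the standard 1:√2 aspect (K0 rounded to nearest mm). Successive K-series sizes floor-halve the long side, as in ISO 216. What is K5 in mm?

Let K0's short side be w mm. w · w√2 = 1.98 m² = 1,980,000 mm², so w ≈ 1183.2 mm and w√2 ≈ 1673.4 mm → K0 = 1183 × 1673 mm.
K1: ⌊1673/2⌋ × 1183 = 836 × 1183 mm
K2: ⌊1183/2⌋ × 836 = 591 × 836 mm
K3: ⌊836/2⌋ × 591 = 418 × 591 mm
K4: ⌊591/2⌋ × 418 = 295 × 418 mm
K5: ⌊418/2⌋ × 295 = 209 × 295 mm

209 × 295 mm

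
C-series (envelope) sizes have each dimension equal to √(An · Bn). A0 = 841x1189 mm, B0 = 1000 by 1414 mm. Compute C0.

917 × 1297 mm

Short side: √(841 · 1000) = √841000 ≈ 917.1 → 917 mm
Long side: √(1189 · 1414) = √1681246 ≈ 1296.6 → 1297 mm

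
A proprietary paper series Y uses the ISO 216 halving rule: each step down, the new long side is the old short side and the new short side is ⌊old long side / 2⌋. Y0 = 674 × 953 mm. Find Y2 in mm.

337 × 476 mm

Y1: ⌊953/2⌋ × 674 = 476 × 674 mm
Y2: ⌊674/2⌋ × 476 = 337 × 476 mm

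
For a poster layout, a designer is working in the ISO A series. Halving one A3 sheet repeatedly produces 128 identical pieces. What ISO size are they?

A10

128 = 2^7, so 7 halving steps.
A3 → A4 → … → A10 after 7 steps.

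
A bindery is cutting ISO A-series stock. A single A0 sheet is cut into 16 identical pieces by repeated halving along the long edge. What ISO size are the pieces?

A4

16 = 2^4, so 4 halving steps.
A0 → A1 → … → A4 after 4 steps.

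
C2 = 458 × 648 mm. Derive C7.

C3: ⌊648/2⌋ × 458 = 324 × 458 mm
C4: ⌊458/2⌋ × 324 = 229 × 324 mm
C5: ⌊324/2⌋ × 229 = 162 × 229 mm
C6: ⌊229/2⌋ × 162 = 114 × 162 mm
C7: ⌊162/2⌋ × 114 = 81 × 114 mm

81 × 114 mm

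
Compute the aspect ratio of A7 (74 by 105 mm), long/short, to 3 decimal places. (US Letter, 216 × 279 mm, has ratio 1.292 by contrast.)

105 / 74 = 1.419
ISO 216 targets √2 ≈ 1.414; the +0.005 deviation is from mm rounding.

1.419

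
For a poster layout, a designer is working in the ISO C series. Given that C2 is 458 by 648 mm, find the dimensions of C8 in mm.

57 × 81 mm

C3: ⌊648/2⌋ × 458 = 324 × 458 mm
C4: ⌊458/2⌋ × 324 = 229 × 324 mm
C5: ⌊324/2⌋ × 229 = 162 × 229 mm
C6: ⌊229/2⌋ × 162 = 114 × 162 mm
C7: ⌊162/2⌋ × 114 = 81 × 114 mm
C8: ⌊114/2⌋ × 81 = 57 × 81 mm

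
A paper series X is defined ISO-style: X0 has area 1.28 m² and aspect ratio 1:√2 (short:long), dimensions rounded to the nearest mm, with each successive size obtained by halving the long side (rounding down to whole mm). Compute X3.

336 × 475 mm

Let X0's short side be w mm. w · w√2 = 1.28 m² = 1,280,000 mm², so w ≈ 951.4 mm and w√2 ≈ 1345.4 mm → X0 = 951 × 1345 mm.
X1: ⌊1345/2⌋ × 951 = 672 × 951 mm
X2: ⌊951/2⌋ × 672 = 475 × 672 mm
X3: ⌊672/2⌋ × 475 = 336 × 475 mm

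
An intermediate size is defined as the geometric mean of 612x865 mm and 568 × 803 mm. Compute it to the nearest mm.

590 × 833 mm

Short side: √(612 · 568) = √347616 ≈ 589.6 → 590 mm
Long side: √(865 · 803) = √694595 ≈ 833.4 → 833 mm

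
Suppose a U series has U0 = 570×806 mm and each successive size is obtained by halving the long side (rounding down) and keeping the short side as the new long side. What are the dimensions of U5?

100 × 142 mm

U1: ⌊806/2⌋ × 570 = 403 × 570 mm
U2: ⌊570/2⌋ × 403 = 285 × 403 mm
U3: ⌊403/2⌋ × 285 = 201 × 285 mm
U4: ⌊285/2⌋ × 201 = 142 × 201 mm
U5: ⌊201/2⌋ × 142 = 100 × 142 mm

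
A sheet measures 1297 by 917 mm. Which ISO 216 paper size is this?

Aspect ratio 1297/917 ≈ 1.414 — close to the ISO √2 ≈ 1.414.
In the C-series (envelope sizes, between A and B): C0 = 917 × 1297 mm.

C0 (917 × 1297 mm)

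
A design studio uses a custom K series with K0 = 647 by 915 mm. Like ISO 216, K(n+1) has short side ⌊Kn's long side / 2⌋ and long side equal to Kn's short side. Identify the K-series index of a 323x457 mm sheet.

K2

K0: 647 × 915 mm
K1: 457 × 647 mm
K2: 323 × 457 mm
K3: 228 × 323 mm
→ matches K2.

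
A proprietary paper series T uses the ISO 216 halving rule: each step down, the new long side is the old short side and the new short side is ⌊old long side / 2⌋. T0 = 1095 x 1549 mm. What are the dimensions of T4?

T1: ⌊1549/2⌋ × 1095 = 774 × 1095 mm
T2: ⌊1095/2⌋ × 774 = 547 × 774 mm
T3: ⌊774/2⌋ × 547 = 387 × 547 mm
T4: ⌊547/2⌋ × 387 = 273 × 387 mm

273 × 387 mm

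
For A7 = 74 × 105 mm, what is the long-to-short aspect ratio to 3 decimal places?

105 / 74 = 1.419
ISO 216 targets √2 ≈ 1.414; the +0.005 deviation is from mm rounding.

1.419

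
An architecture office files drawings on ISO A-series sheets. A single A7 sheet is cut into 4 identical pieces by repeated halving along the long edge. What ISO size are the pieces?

A9

4 = 2^2, so 2 halving steps.
A7 → A8 → … → A9 after 2 steps.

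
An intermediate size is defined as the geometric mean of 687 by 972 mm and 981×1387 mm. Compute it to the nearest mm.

Short side: √(687 · 981) = √673947 ≈ 820.9 → 821 mm
Long side: √(972 · 1387) = √1348164 ≈ 1161.1 → 1161 mm

821 × 1161 mm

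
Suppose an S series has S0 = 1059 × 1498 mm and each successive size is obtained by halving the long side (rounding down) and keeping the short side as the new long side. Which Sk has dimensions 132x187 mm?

S6

S0: 1059 × 1498 mm
S1: 749 × 1059 mm
S2: 529 × 749 mm
S3: 374 × 529 mm
S4: 264 × 374 mm
S5: 187 × 264 mm
S6: 132 × 187 mm
S7: 93 × 132 mm
→ matches S6.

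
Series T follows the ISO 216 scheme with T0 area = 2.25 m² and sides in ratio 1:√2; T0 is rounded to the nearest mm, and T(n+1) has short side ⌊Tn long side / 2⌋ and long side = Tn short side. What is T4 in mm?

315 × 446 mm

Let T0's short side be w mm. w · w√2 = 2.25 m² = 2,250,000 mm², so w ≈ 1261.3 mm and w√2 ≈ 1783.8 mm → T0 = 1261 × 1784 mm.
T1: ⌊1784/2⌋ × 1261 = 892 × 1261 mm
T2: ⌊1261/2⌋ × 892 = 630 × 892 mm
T3: ⌊892/2⌋ × 630 = 446 × 630 mm
T4: ⌊630/2⌋ × 446 = 315 × 446 mm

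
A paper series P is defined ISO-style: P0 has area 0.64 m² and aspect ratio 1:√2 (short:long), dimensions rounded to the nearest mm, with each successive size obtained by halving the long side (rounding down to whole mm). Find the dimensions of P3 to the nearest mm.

Let P0's short side be w mm. w · w√2 = 0.64 m² = 640,000 mm², so w ≈ 672.7 mm and w√2 ≈ 951.4 mm → P0 = 673 × 951 mm.
P1: ⌊951/2⌋ × 673 = 475 × 673 mm
P2: ⌊673/2⌋ × 475 = 336 × 475 mm
P3: ⌊475/2⌋ × 336 = 237 × 336 mm

237 × 336 mm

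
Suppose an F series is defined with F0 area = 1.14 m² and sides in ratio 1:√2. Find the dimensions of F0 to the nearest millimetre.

Let the short side be w mm. Then w · w√2 = 1.14 m² = 1,140,000 mm².
w² = 1,140,000/√2, so w ≈ 897.8 mm; long side = w√2 ≈ 1269.7 mm.

898 × 1270 mm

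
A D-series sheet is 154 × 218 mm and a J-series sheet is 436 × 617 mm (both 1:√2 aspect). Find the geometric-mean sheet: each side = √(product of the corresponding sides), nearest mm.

Short side: √(154 · 436) = √67144 ≈ 259.1 → 259 mm
Long side: √(218 · 617) = √134506 ≈ 366.8 → 367 mm

259 × 367 mm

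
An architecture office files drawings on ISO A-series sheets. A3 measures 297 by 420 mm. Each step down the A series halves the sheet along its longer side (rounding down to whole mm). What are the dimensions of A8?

52 × 74 mm

A4: ⌊420/2⌋ × 297 = 210 × 297 mm
A5: ⌊297/2⌋ × 210 = 148 × 210 mm
A6: ⌊210/2⌋ × 148 = 105 × 148 mm
A7: ⌊148/2⌋ × 105 = 74 × 105 mm
A8: ⌊105/2⌋ × 74 = 52 × 74 mm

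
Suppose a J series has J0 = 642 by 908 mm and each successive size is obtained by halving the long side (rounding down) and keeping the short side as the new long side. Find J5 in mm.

113 × 160 mm

J1: ⌊908/2⌋ × 642 = 454 × 642 mm
J2: ⌊642/2⌋ × 454 = 321 × 454 mm
J3: ⌊454/2⌋ × 321 = 227 × 321 mm
J4: ⌊321/2⌋ × 227 = 160 × 227 mm
J5: ⌊227/2⌋ × 160 = 113 × 160 mm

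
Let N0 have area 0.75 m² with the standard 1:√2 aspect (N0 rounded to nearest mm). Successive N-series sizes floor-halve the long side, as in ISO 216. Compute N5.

128 × 182 mm

Let N0's short side be w mm. w · w√2 = 0.75 m² = 750,000 mm², so w ≈ 728.2 mm and w√2 ≈ 1029.9 mm → N0 = 728 × 1030 mm.
N1: ⌊1030/2⌋ × 728 = 515 × 728 mm
N2: ⌊728/2⌋ × 515 = 364 × 515 mm
N3: ⌊515/2⌋ × 364 = 257 × 364 mm
N4: ⌊364/2⌋ × 257 = 182 × 257 mm
N5: ⌊257/2⌋ × 182 = 128 × 182 mm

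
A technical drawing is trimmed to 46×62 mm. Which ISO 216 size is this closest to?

Aspect ratio 62/46 ≈ 1.348 (ISO target is √2 ≈ 1.414).
In the B-series (B0 = 1000 × 1414 mm): B9 = 44 × 62 mm.
Off by 2 mm total — nearest standard size.

B9 (44 × 62 mm)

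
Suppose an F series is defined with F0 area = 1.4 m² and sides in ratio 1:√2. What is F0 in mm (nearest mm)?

995 × 1407 mm

Let the short side be w mm. Then w · w√2 = 1.4 m² = 1,400,000 mm².
w² = 1,400,000/√2, so w ≈ 995.0 mm; long side = w√2 ≈ 1407.1 mm.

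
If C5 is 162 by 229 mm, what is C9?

40 × 57 mm

C6: ⌊229/2⌋ × 162 = 114 × 162 mm
C7: ⌊162/2⌋ × 114 = 81 × 114 mm
C8: ⌊114/2⌋ × 81 = 57 × 81 mm
C9: ⌊81/2⌋ × 57 = 40 × 57 mm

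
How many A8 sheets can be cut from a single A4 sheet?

16

A4 = 210 × 297 mm; A8 = 52 × 74 mm.
Each halving step doubles the count; 4 steps from A4 to A8.
2^4 = 16.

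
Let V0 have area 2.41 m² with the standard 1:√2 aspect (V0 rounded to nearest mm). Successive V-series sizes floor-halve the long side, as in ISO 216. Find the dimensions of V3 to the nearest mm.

461 × 652 mm

Let V0's short side be w mm. w · w√2 = 2.41 m² = 2,410,000 mm², so w ≈ 1305.4 mm and w√2 ≈ 1846.1 mm → V0 = 1305 × 1846 mm.
V1: ⌊1846/2⌋ × 1305 = 923 × 1305 mm
V2: ⌊1305/2⌋ × 923 = 652 × 923 mm
V3: ⌊923/2⌋ × 652 = 461 × 652 mm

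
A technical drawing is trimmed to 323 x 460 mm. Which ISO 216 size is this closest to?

Aspect ratio 460/323 ≈ 1.424 — close to the ISO √2 ≈ 1.414.
In the C-series (envelope sizes, between A and B): C3 = 324 × 458 mm.
Off by 3 mm total — nearest standard size.

C3 (324 × 458 mm)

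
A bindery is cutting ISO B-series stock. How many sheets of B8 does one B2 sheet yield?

Each ISO step halves the sheet: 1 × B2 → 2 × B3 → 4 × B4 → 8 × B5 → …
From B2 to B8 is 6 halving steps: 2^6 = 64.

64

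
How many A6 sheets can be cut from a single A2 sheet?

16

A2 = 420 × 594 mm; A6 = 105 × 148 mm.
Each halving step doubles the count; 4 steps from A2 to A6.
2^4 = 16.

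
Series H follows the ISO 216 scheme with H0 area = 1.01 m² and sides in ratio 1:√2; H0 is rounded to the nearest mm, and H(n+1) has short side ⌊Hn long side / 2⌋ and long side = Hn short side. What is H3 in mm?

298 × 422 mm

Let H0's short side be w mm. w · w√2 = 1.01 m² = 1,010,000 mm², so w ≈ 845.1 mm and w√2 ≈ 1195.1 mm → H0 = 845 × 1195 mm.
H1: ⌊1195/2⌋ × 845 = 597 × 845 mm
H2: ⌊845/2⌋ × 597 = 422 × 597 mm
H3: ⌊597/2⌋ × 422 = 298 × 422 mm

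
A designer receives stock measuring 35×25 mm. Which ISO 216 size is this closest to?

Aspect ratio 35/25 ≈ 1.400 — close to the ISO √2 ≈ 1.414.
In the A-series (A0 area = 1 m²): A10 = 26 × 37 mm.
Off by 3 mm total — nearest standard size.

A10 (26 × 37 mm)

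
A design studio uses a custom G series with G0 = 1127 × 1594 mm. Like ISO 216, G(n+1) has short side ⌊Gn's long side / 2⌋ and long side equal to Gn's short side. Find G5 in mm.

199 × 281 mm

G1: ⌊1594/2⌋ × 1127 = 797 × 1127 mm
G2: ⌊1127/2⌋ × 797 = 563 × 797 mm
G3: ⌊797/2⌋ × 563 = 398 × 563 mm
G4: ⌊563/2⌋ × 398 = 281 × 398 mm
G5: ⌊398/2⌋ × 281 = 199 × 281 mm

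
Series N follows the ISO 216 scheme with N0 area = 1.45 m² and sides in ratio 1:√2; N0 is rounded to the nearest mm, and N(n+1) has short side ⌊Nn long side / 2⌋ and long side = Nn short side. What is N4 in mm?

Let N0's short side be w mm. w · w√2 = 1.45 m² = 1,450,000 mm², so w ≈ 1012.6 mm and w√2 ≈ 1432.0 mm → N0 = 1013 × 1432 mm.
N1: ⌊1432/2⌋ × 1013 = 716 × 1013 mm
N2: ⌊1013/2⌋ × 716 = 506 × 716 mm
N3: ⌊716/2⌋ × 506 = 358 × 506 mm
N4: ⌊506/2⌋ × 358 = 253 × 358 mm

253 × 358 mm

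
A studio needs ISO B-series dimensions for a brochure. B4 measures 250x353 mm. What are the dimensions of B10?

B5: ⌊353/2⌋ × 250 = 176 × 250 mm
B6: ⌊250/2⌋ × 176 = 125 × 176 mm
B7: ⌊176/2⌋ × 125 = 88 × 125 mm
B8: ⌊125/2⌋ × 88 = 62 × 88 mm
B9: ⌊88/2⌋ × 62 = 44 × 62 mm
B10: ⌊62/2⌋ × 44 = 31 × 44 mm

31 × 44 mm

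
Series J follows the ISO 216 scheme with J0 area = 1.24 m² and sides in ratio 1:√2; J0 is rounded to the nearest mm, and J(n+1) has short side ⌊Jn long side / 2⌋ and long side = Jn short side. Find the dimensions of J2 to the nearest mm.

468 × 662 mm

Let J0's short side be w mm. w · w√2 = 1.24 m² = 1,240,000 mm², so w ≈ 936.4 mm and w√2 ≈ 1324.2 mm → J0 = 936 × 1324 mm.
J1: ⌊1324/2⌋ × 936 = 662 × 936 mm
J2: ⌊936/2⌋ × 662 = 468 × 662 mm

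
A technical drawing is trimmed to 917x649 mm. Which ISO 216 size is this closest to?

Aspect ratio 917/649 ≈ 1.413 — close to the ISO √2 ≈ 1.414.
In the C-series (envelope sizes, between A and B): C1 = 648 × 917 mm.
Off by 1 mm total — nearest standard size.

C1 (648 × 917 mm)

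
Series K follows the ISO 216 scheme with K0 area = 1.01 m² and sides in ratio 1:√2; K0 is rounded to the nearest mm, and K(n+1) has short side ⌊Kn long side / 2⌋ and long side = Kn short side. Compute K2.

422 × 597 mm

Let K0's short side be w mm. w · w√2 = 1.01 m² = 1,010,000 mm², so w ≈ 845.1 mm and w√2 ≈ 1195.1 mm → K0 = 845 × 1195 mm.
K1: ⌊1195/2⌋ × 845 = 597 × 845 mm
K2: ⌊845/2⌋ × 597 = 422 × 597 mm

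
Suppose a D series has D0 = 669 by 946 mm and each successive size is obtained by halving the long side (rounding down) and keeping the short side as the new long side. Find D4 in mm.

D1: ⌊946/2⌋ × 669 = 473 × 669 mm
D2: ⌊669/2⌋ × 473 = 334 × 473 mm
D3: ⌊473/2⌋ × 334 = 236 × 334 mm
D4: ⌊334/2⌋ × 236 = 167 × 236 mm

167 × 236 mm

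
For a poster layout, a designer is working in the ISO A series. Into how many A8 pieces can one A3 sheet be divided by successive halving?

32

Each ISO step halves the sheet: 1 × A3 → 2 × A4 → 4 × A5 → 8 × A6 → …
From A3 to A8 is 5 halving steps: 2^5 = 32.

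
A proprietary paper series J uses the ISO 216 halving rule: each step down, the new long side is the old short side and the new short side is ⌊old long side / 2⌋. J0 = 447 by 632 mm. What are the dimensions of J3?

J1: ⌊632/2⌋ × 447 = 316 × 447 mm
J2: ⌊447/2⌋ × 316 = 223 × 316 mm
J3: ⌊316/2⌋ × 223 = 158 × 223 mm

158 × 223 mm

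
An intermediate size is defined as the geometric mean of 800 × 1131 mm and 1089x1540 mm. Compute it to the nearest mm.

933 × 1320 mm

Short side: √(800 · 1089) = √871200 ≈ 933.4 → 933 mm
Long side: √(1131 · 1540) = √1741740 ≈ 1319.7 → 1320 mm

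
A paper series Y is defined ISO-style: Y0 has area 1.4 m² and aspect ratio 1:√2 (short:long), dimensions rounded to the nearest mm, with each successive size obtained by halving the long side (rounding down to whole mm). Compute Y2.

497 × 703 mm

Let Y0's short side be w mm. w · w√2 = 1.4 m² = 1,400,000 mm², so w ≈ 995.0 mm and w√2 ≈ 1407.1 mm → Y0 = 995 × 1407 mm.
Y1: ⌊1407/2⌋ × 995 = 703 × 995 mm
Y2: ⌊995/2⌋ × 703 = 497 × 703 mm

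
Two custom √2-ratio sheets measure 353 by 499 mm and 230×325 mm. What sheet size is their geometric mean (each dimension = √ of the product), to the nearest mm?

285 × 403 mm

Short side: √(353 · 230) = √81190 ≈ 284.9 → 285 mm
Long side: √(499 · 325) = √162175 ≈ 402.7 → 403 mm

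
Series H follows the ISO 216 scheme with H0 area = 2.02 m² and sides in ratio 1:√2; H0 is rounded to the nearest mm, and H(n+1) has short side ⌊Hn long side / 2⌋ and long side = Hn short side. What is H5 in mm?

Let H0's short side be w mm. w · w√2 = 2.02 m² = 2,020,000 mm², so w ≈ 1195.1 mm and w√2 ≈ 1690.2 mm → H0 = 1195 × 1690 mm.
H1: ⌊1690/2⌋ × 1195 = 845 × 1195 mm
H2: ⌊1195/2⌋ × 845 = 597 × 845 mm
H3: ⌊845/2⌋ × 597 = 422 × 597 mm
H4: ⌊597/2⌋ × 422 = 298 × 422 mm
H5: ⌊422/2⌋ × 298 = 211 × 298 mm

211 × 298 mm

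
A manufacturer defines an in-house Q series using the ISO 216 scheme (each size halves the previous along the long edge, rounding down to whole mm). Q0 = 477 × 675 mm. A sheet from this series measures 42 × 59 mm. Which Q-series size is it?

Q0: 477 × 675 mm
Q1: 337 × 477 mm
Q2: 238 × 337 mm
Q3: 168 × 238 mm
Q4: 119 × 168 mm
Q5: 84 × 119 mm
Q6: 59 × 84 mm
Q7: 42 × 59 mm
Q8: 29 × 42 mm
→ matches Q7.

Q7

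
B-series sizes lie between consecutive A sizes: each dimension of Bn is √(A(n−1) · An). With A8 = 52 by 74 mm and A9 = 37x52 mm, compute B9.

Short side: √(52 · 37) = √1924 ≈ 43.9 → 44 mm
Long side: √(74 · 52) = √3848 ≈ 62.0 → 62 mm

44 × 62 mm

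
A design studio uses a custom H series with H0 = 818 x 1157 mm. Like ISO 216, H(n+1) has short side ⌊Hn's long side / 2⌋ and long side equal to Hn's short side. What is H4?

H1 = 578 × 818 mm (from H0 by 1 halving).
H2: ⌊818/2⌋ × 578 = 409 × 578 mm
H3: ⌊578/2⌋ × 409 = 289 × 409 mm
H4: ⌊409/2⌋ × 289 = 204 × 289 mm

204 × 289 mm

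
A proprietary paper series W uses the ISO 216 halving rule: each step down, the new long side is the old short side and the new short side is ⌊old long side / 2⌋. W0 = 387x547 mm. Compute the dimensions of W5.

68 × 96 mm

W1: ⌊547/2⌋ × 387 = 273 × 387 mm
W2: ⌊387/2⌋ × 273 = 193 × 273 mm
W3: ⌊273/2⌋ × 193 = 136 × 193 mm
W4: ⌊193/2⌋ × 136 = 96 × 136 mm
W5: ⌊136/2⌋ × 96 = 68 × 96 mm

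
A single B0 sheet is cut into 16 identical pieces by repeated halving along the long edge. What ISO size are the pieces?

16 = 2^4, so 4 halving steps.
B0 → B1 → … → B4 after 4 steps.

B4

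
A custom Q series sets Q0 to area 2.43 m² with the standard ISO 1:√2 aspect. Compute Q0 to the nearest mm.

Let the short side be w mm. Then w · w√2 = 2.43 m² = 2,430,000 mm².
w² = 2,430,000/√2, so w ≈ 1310.8 mm; long side = w√2 ≈ 1853.8 mm.

1311 × 1854 mm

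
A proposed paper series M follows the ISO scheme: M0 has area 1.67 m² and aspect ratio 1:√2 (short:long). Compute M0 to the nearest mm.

1087 × 1537 mm

Let the short side be w mm. Then w · w√2 = 1.67 m² = 1,670,000 mm².
w² = 1,670,000/√2, so w ≈ 1086.7 mm; long side = w√2 ≈ 1536.8 mm.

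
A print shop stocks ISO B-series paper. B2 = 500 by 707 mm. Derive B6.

B3: ⌊707/2⌋ × 500 = 353 × 500 mm
B4: ⌊500/2⌋ × 353 = 250 × 353 mm
B5: ⌊353/2⌋ × 250 = 176 × 250 mm
B6: ⌊250/2⌋ × 176 = 125 × 176 mm

125 × 176 mm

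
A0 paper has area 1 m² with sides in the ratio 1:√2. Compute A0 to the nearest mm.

Let the short side be w mm. Then the long side is w√2 and w · w√2 = 10⁶ mm².
w² = 10⁶/√2, so w = 1000 / 2^(1/4) ≈ 840.9 mm; long side = 1000 · 2^(1/4) ≈ 1189.2 mm.

841 × 1189 mm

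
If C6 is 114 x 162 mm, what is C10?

28 × 40 mm

C7: ⌊162/2⌋ × 114 = 81 × 114 mm
C8: ⌊114/2⌋ × 81 = 57 × 81 mm
C9: ⌊81/2⌋ × 57 = 40 × 57 mm
C10: ⌊57/2⌋ × 40 = 28 × 40 mm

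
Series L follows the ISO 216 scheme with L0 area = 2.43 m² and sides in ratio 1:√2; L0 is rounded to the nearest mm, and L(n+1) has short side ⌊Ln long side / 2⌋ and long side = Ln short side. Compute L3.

463 × 655 mm

Let L0's short side be w mm. w · w√2 = 2.43 m² = 2,430,000 mm², so w ≈ 1310.8 mm and w√2 ≈ 1853.8 mm → L0 = 1311 × 1854 mm.
L1: ⌊1854/2⌋ × 1311 = 927 × 1311 mm
L2: ⌊1311/2⌋ × 927 = 655 × 927 mm
L3: ⌊927/2⌋ × 655 = 463 × 655 mm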